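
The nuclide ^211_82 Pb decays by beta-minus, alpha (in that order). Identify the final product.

Tl-207

Start: (A, Z) = (211, 82).
After β⁻: (211, 83).
After α: (207, 81).
Z = 81 is thallium.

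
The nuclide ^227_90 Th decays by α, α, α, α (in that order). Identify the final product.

Pb-211

Start: (A, Z) = (227, 90).
After α: (223, 88).
After α: (219, 86).
After α: (215, 84).
After α: (211, 82).
Z = 82 is lead.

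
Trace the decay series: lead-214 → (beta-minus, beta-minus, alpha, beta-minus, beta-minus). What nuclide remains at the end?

Start: (A, Z) = (214, 82).
After β⁻: (214, 83).
After β⁻: (214, 84).
After α: (210, 82).
After β⁻: (210, 83).
After β⁻: (210, 84).
Z = 84 is polonium.

Po-210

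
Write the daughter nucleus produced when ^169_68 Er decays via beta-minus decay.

Beta-minus decay: mass number changes by +0, atomic number by +1.
A: 169 = 169; Z: 68 + 1 = 69.
Z = 69 is thulium, so the daughter is ^169_69 Tm.

Tm-169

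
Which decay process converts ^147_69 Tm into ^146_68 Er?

ΔA = 146 − 147 = -1; ΔZ = 68 − 69 = -1.
A drops by 1 and Z drops by 1 — a proton was emitted.

proton emission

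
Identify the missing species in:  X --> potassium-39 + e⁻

Conserve mass number: A = 39 + 0, so A = 39.
Conserve atomic number: Z = 19 − 1, so Z = 18.
Z = 18 is argon, so the species is argon-39.

Ar-39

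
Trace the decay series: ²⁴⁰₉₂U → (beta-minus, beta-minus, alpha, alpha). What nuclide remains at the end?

Start: (A, Z) = (240, 92).
After β⁻: (240, 93).
After β⁻: (240, 94).
After α: (236, 92).
After α: (232, 90).
Z = 90 is thorium.

Th-232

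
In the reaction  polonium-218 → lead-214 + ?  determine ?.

Conserve mass number: 218 = 214 + A, so A = 4.
Conserve atomic number: 84 = 82 + Z, so Z = 2.
A = 4 and Z = 2 is helium-4 — an alpha particle.

alpha particle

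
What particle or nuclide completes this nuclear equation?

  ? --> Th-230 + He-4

Conserve mass number: A = 230 + 4, so A = 234.
Conserve atomic number: Z = 90 + 2, so Z = 92.
Z = 92 is uranium, so the species is U-234.

U-234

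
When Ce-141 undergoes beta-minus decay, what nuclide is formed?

Pr-141

Beta-minus decay: mass number changes by +0, atomic number by +1.
A: 141 = 141; Z: 58 + 1 = 59.
Z = 59 is praseodymium, so the daughter is Pr-141.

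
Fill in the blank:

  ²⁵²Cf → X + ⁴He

Conserve mass number: 252 = A + 4, so A = 248.
Conserve atomic number: 98 = Z + 2, so Z = 96.
Z = 96 is curium, so the species is ²⁴⁸Cm.

Cm-248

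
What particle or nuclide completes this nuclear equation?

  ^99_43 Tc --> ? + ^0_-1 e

Conserve mass number: 99 = A + 0, so A = 99.
Conserve atomic number: 43 = Z − 1, so Z = 44.
Z = 44 is ruthenium, so the species is ^99_44 Ru.

Ru-99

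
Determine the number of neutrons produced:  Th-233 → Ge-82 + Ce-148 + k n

Conserve mass number: 233 = 82 + 148 + k, so k = 233 − 230 = 3.
Check atomic number: 90 = 32 + 58 + 0 = 90. ✓

3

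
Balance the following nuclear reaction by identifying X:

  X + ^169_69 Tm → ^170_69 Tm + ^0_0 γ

Conserve mass number: A + 169 = 170 + 0, so A = 1.
Conserve atomic number: Z + 69 = 69 + 0, so Z = 0.
A = 1 and Z = 0 is ^1_0 n — a neutron.

neutron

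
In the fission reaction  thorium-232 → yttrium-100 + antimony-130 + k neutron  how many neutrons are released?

Conserve mass number: 232 = 100 + 130 + k, so k = 232 − 230 = 2.
Check atomic number: 90 = 39 + 51 + 0 = 90. ✓

2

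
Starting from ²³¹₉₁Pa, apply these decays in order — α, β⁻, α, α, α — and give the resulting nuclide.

Start: (A, Z) = (231, 91).
After α: (227, 89).
After β⁻: (227, 90).
After α: (223, 88).
After α: (219, 86).
After α: (215, 84).
Z = 84 is polonium.

Po-215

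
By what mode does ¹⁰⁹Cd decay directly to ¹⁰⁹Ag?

ΔA = 109 − 109 = 0; ΔZ = 47 − 48 = -1.
A is unchanged and Z drops by 1 — a proton has become a neutron (β⁺ emission or electron capture).

beta-plus decay or electron capture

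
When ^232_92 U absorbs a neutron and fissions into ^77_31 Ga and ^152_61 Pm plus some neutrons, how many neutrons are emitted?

Conserve mass number: 233 = 77 + 152 + k, so k = 233 − 229 = 4.
Check atomic number: 92 = 31 + 61 + 0 = 92. ✓

4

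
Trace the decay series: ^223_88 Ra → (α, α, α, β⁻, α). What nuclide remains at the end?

Tl-207

Start: (A, Z) = (223, 88).
After α: (219, 86).
After α: (215, 84).
After α: (211, 82).
After β⁻: (211, 83).
After α: (207, 81).
Z = 81 is thallium.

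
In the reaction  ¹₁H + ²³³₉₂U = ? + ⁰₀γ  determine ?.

Np-234

Conserve mass number: 1 + 233 = A + 0, so A = 234.
Conserve atomic number: 1 + 92 = Z + 0, so Z = 93.
Z = 93 is neptunium, so the species is ²³⁴₉₃Np.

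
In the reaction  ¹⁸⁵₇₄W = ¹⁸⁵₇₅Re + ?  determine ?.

beta-minus particle

Conserve mass number: 185 = 185 + A, so A = 0.
Conserve atomic number: 74 = 75 + Z, so Z = -1.
A = 0 and Z = -1 is ⁰₋₁e — a beta-minus particle.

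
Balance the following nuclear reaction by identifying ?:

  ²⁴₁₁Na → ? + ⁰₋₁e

Conserve mass number: 24 = A + 0, so A = 24.
Conserve atomic number: 11 = Z − 1, so Z = 12.
Z = 12 is magnesium, so the species is ²⁴₁₂Mg.

Mg-24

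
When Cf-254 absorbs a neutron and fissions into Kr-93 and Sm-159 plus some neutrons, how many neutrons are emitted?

Conserve mass number: 255 = 93 + 159 + k, so k = 255 − 252 = 3.
Check atomic number: 98 = 36 + 62 + 0 = 98. ✓

3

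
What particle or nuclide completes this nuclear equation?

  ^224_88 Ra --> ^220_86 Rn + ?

Conserve mass number: 224 = 220 + A, so A = 4.
Conserve atomic number: 88 = 86 + Z, so Z = 2.
A = 4 and Z = 2 is ^4_2 He — an alpha particle.

alpha particle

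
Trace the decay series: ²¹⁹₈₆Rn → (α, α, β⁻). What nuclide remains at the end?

Start: (A, Z) = (219, 86).
After α: (215, 84).
After α: (211, 82).
After β⁻: (211, 83).
Z = 83 is bismuth.

Bi-211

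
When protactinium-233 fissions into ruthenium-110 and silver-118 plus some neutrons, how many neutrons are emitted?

5

Conserve mass number: 233 = 110 + 118 + k, so k = 233 − 228 = 5.
Check atomic number: 91 = 44 + 47 + 0 = 91. ✓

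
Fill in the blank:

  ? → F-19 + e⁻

O-19

Conserve mass number: A = 19 + 0, so A = 19.
Conserve atomic number: Z = 9 − 1, so Z = 8.
Z = 8 is oxygen, so the species is O-19.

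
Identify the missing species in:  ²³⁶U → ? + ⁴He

Th-232

Conserve mass number: 236 = A + 4, so A = 232.
Conserve atomic number: 92 = Z + 2, so Z = 90.
Z = 90 is thorium, so the species is ²³²Th.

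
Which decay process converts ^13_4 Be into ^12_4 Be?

neutron emission

ΔA = 12 − 13 = -1; ΔZ = 4 − 4 = +0.
A drops by 1 with Z unchanged — a neutron was emitted.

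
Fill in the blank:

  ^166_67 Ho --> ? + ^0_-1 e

Conserve mass number: 166 = A + 0, so A = 166.
Conserve atomic number: 67 = Z − 1, so Z = 68.
Z = 68 is erbium, so the species is ^166_68 Er.

Er-166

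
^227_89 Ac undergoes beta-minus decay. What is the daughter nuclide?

Beta-minus decay: mass number changes by +0, atomic number by +1.
A: 227 = 227; Z: 89 + 1 = 90.
Z = 90 is thorium, so the daughter is ^227_90 Th.

Th-227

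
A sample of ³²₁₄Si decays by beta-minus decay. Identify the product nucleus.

Beta-minus decay: mass number changes by +0, atomic number by +1.
A: 32 = 32; Z: 14 + 1 = 15.
Z = 15 is phosphorus, so the daughter is ³²₁₅P.

P-32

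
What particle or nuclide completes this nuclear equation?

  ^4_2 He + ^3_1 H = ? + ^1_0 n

Li-6

Conserve mass number: 4 + 3 = A + 1, so A = 6.
Conserve atomic number: 2 + 1 = Z + 0, so Z = 3.
Z = 3 is lithium, so the species is ^6_3 Li.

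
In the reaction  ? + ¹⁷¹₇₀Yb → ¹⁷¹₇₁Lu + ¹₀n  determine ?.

Conserve mass number: A + 171 = 171 + 1, so A = 1.
Conserve atomic number: Z + 70 = 71 + 0, so Z = 1.
A = 1 and Z = 1 is ¹₁H — a proton.

proton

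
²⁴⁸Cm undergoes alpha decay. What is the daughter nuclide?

Pu-244

Alpha decay: mass number changes by -4, atomic number by -2.
A: 248 − 4 = 244; Z: 96 − 2 = 94.
Z = 94 is plutonium, so the daughter is ²⁴⁴Pu.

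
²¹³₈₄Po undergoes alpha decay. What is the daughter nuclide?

Alpha decay: mass number changes by -4, atomic number by -2.
A: 213 − 4 = 209; Z: 84 − 2 = 82.
Z = 82 is lead, so the daughter is ²⁰⁹₈₂Pb.

Pb-209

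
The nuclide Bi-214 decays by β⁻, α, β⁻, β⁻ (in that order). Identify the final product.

Start: (A, Z) = (214, 83).
After β⁻: (214, 84).
After α: (210, 82).
After β⁻: (210, 83).
After β⁻: (210, 84).
Z = 84 is polonium.

Po-210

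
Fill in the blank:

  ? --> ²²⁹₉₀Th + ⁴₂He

Conserve mass number: A = 229 + 4, so A = 233.
Conserve atomic number: Z = 90 + 2, so Z = 92.
Z = 92 is uranium, so the species is ²³³₉₂U.

U-233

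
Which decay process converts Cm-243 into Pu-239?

ΔA = 239 − 243 = -4; ΔZ = 94 − 96 = -2.
A drops by 4 and Z drops by 2 — the signature of alpha emission.

alpha decay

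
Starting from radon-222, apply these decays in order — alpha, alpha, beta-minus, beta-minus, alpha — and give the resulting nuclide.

Pb-210

Start: (A, Z) = (222, 86).
After α: (218, 84).
After α: (214, 82).
After β⁻: (214, 83).
After β⁻: (214, 84).
After α: (210, 82).
Z = 82 is lead.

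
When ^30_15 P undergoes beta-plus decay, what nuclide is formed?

Beta-plus decay: mass number changes by +0, atomic number by -1.
A: 30 = 30; Z: 15 − 1 = 14.
Z = 14 is silicon, so the daughter is ^30_14 Si.

Si-30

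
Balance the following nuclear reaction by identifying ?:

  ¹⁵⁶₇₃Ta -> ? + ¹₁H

Conserve mass number: 156 = A + 1, so A = 155.
Conserve atomic number: 73 = Z + 1, so Z = 72.
Z = 72 is hafnium, so the species is ¹⁵⁵₇₂Hf.

Hf-155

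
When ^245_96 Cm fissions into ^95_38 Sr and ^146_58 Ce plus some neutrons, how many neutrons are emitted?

Conserve mass number: 245 = 95 + 146 + k, so k = 245 − 241 = 4.
Check atomic number: 96 = 38 + 58 + 0 = 96. ✓

4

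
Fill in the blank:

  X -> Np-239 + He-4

Conserve mass number: A = 239 + 4, so A = 243.
Conserve atomic number: Z = 93 + 2, so Z = 95.
Z = 95 is americium, so the species is Am-243.

Am-243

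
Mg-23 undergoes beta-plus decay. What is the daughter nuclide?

Beta-plus decay: mass number changes by +0, atomic number by -1.
A: 23 = 23; Z: 12 − 1 = 11.
Z = 11 is sodium, so the daughter is Na-23.

Na-23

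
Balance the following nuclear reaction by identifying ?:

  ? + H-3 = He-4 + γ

Conserve mass number: A + 3 = 4 + 0, so A = 1.
Conserve atomic number: Z + 1 = 2 + 0, so Z = 1.
A = 1 and Z = 1 is H-1 — a proton.

proton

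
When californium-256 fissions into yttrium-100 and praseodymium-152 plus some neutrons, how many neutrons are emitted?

4

Conserve mass number: 256 = 100 + 152 + k, so k = 256 − 252 = 4.
Check atomic number: 98 = 39 + 59 + 0 = 98. ✓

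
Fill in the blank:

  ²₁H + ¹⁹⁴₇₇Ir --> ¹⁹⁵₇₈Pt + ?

Conserve mass number: 2 + 194 = 195 + A, so A = 1.
Conserve atomic number: 1 + 77 = 78 + Z, so Z = 0.
A = 1 and Z = 0 is ¹₀n — a neutron.

neutron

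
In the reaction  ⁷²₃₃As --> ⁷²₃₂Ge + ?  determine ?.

positron

Conserve mass number: 72 = 72 + A, so A = 0.
Conserve atomic number: 33 = 32 + Z, so Z = 1.
A = 0 and Z = 1 is ⁰₁e — a positron.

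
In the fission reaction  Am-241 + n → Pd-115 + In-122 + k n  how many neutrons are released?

Conserve mass number: 242 = 115 + 122 + k, so k = 242 − 237 = 5.
Check atomic number: 95 = 46 + 49 + 0 = 95. ✓

5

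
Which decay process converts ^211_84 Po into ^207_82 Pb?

ΔA = 207 − 211 = -4; ΔZ = 82 − 84 = -2.
A drops by 4 and Z drops by 2 — the signature of alpha emission.

alpha decay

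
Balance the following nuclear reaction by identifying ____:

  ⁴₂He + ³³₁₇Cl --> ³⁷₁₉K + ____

Conserve mass number: 4 + 33 = 37 + A, so A = 0.
Conserve atomic number: 2 + 17 = 19 + Z, so Z = 0.
A = 0 and Z = 0 is ⁰₀γ — a gamma ray.

gamma ray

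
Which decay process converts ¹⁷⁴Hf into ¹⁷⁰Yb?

ΔA = 170 − 174 = -4; ΔZ = 70 − 72 = -2.
A drops by 4 and Z drops by 2 — the signature of alpha emission.

alpha decay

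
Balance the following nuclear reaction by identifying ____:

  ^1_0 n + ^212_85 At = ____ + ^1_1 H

Conserve mass number: 1 + 212 = A + 1, so A = 212.
Conserve atomic number: 0 + 85 = Z + 1, so Z = 84.
Z = 84 is polonium, so the species is ^212_84 Po.

Po-212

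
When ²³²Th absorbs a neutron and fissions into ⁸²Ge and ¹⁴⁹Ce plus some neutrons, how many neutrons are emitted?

Conserve mass number: 233 = 82 + 149 + k, so k = 233 − 231 = 2.
Check atomic number: 90 = 32 + 58 + 0 = 90. ✓

2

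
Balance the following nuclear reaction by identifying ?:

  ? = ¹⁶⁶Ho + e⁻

Conserve mass number: A = 166 + 0, so A = 166.
Conserve atomic number: Z = 67 − 1, so Z = 66.
Z = 66 is dysprosium, so the species is ¹⁶⁶Dy.

Dy-166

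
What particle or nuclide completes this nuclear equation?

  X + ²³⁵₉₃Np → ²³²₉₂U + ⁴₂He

proton

Conserve mass number: A + 235 = 232 + 4, so A = 1.
Conserve atomic number: Z + 93 = 92 + 2, so Z = 1.
A = 1 and Z = 1 is ¹₁H — a proton.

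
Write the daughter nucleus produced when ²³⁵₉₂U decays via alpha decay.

Th-231

Alpha decay: mass number changes by -4, atomic number by -2.
A: 235 − 4 = 231; Z: 92 − 2 = 90.
Z = 90 is thorium, so the daughter is ²³¹₉₀Th.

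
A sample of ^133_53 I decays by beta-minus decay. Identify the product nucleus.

Beta-minus decay: mass number changes by +0, atomic number by +1.
A: 133 = 133; Z: 53 + 1 = 54.
Z = 54 is xenon, so the daughter is ^133_54 Xe.

Xe-133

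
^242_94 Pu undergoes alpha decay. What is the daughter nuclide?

U-238

Alpha decay: mass number changes by -4, atomic number by -2.
A: 242 − 4 = 238; Z: 94 − 2 = 92.
Z = 92 is uranium, so the daughter is ^238_92 U.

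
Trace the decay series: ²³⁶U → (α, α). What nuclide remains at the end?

Ra-228

Start: (A, Z) = (236, 92).
After α: (232, 90).
After α: (228, 88).
Z = 88 is radium.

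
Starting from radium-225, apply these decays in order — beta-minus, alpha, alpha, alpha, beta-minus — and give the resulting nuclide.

Start: (A, Z) = (225, 88).
After β⁻: (225, 89).
After α: (221, 87).
After α: (217, 85).
After α: (213, 83).
After β⁻: (213, 84).
Z = 84 is polonium.

Po-213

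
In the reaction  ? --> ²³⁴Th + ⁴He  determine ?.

U-238

Conserve mass number: A = 234 + 4, so A = 238.
Conserve atomic number: Z = 90 + 2, so Z = 92.
Z = 92 is uranium, so the species is ²³⁸U.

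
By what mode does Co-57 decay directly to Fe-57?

beta-plus decay or electron capture

ΔA = 57 − 57 = 0; ΔZ = 26 − 27 = -1.
A is unchanged and Z drops by 1 — a proton has become a neutron (β⁺ emission or electron capture).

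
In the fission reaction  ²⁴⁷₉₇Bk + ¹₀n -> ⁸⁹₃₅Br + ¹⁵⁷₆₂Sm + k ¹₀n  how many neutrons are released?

2

Conserve mass number: 248 = 89 + 157 + k, so k = 248 − 246 = 2.
Check atomic number: 97 = 35 + 62 + 0 = 97. ✓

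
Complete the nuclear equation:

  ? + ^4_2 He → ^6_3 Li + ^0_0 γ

deuteron

Conserve mass number: A + 4 = 6 + 0, so A = 2.
Conserve atomic number: Z + 2 = 3 + 0, so Z = 1.
A = 2 and Z = 1 is ^2_1 H — a deuteron.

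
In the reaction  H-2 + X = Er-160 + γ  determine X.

Conserve mass number: 2 + A = 160 + 0, so A = 158.
Conserve atomic number: 1 + Z = 68 + 0, so Z = 67.
Z = 67 is holmium, so the species is Ho-158.

Ho-158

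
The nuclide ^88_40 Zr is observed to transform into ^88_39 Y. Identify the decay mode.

beta-plus decay or electron capture

ΔA = 88 − 88 = 0; ΔZ = 39 − 40 = -1.
A is unchanged and Z drops by 1 — a proton has become a neutron (β⁺ emission or electron capture).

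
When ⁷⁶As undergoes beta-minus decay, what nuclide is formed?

Beta-minus decay: mass number changes by +0, atomic number by +1.
A: 76 = 76; Z: 33 + 1 = 34.
Z = 34 is selenium, so the daughter is ⁷⁶Se.

Se-76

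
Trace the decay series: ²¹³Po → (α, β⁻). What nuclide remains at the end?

Start: (A, Z) = (213, 84).
After α: (209, 82).
After β⁻: (209, 83).
Z = 83 is bismuth.

Bi-209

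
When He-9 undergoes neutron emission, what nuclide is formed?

He-8

Neutron emission: mass number changes by -1, atomic number by +0.
A: 9 − 1 = 8; Z: 2 = 2.
Z = 2 is helium, so the daughter is He-8.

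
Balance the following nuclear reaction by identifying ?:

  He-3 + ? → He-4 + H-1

Conserve mass number: 3 + A = 4 + 1, so A = 2.
Conserve atomic number: 2 + Z = 2 + 1, so Z = 1.
A = 2 and Z = 1 is H-2 — a deuteron.

deuteron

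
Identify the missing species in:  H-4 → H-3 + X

neutron

Conserve mass number: 4 = 3 + A, so A = 1.
Conserve atomic number: 1 = 1 + Z, so Z = 0.
A = 1 and Z = 0 is n — a neutron.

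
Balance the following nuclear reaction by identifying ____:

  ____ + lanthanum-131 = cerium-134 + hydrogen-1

alpha particle

Conserve mass number: A + 131 = 134 + 1, so A = 4.
Conserve atomic number: Z + 57 = 58 + 1, so Z = 2.
A = 4 and Z = 2 is helium-4 — an alpha particle.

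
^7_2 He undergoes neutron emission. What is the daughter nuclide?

He-6

Neutron emission: mass number changes by -1, atomic number by +0.
A: 7 − 1 = 6; Z: 2 = 2.
Z = 2 is helium, so the daughter is ^6_2 He.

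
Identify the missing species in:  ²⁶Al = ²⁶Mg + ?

Conserve mass number: 26 = 26 + A, so A = 0.
Conserve atomic number: 13 = 12 + Z, so Z = 1.
A = 0 and Z = 1 is e⁺ — a positron.

positron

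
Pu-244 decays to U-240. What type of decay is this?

ΔA = 240 − 244 = -4; ΔZ = 92 − 94 = -2.
A drops by 4 and Z drops by 2 — the signature of alpha emission.

alpha decay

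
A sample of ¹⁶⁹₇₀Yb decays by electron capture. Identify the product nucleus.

Electron capture: mass number changes by +0, atomic number by -1.
A: 169 = 169; Z: 70 − 1 = 69.
Z = 69 is thulium, so the daughter is ¹⁶⁹₆₉Tm.

Tm-169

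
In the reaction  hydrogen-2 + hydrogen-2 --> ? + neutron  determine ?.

Conserve mass number: 2 + 2 = A + 1, so A = 3.
Conserve atomic number: 1 + 1 = Z + 0, so Z = 2.
Z = 2 is helium, so the species is helium-3.

He-3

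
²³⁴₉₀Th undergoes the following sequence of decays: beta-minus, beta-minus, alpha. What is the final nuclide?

Th-230

Start: (A, Z) = (234, 90).
After β⁻: (234, 91).
After β⁻: (234, 92).
After α: (230, 90).
Z = 90 is thorium.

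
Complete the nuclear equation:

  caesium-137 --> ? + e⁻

Conserve mass number: 137 = A + 0, so A = 137.
Conserve atomic number: 55 = Z − 1, so Z = 56.
Z = 56 is barium, so the species is barium-137.

Ba-137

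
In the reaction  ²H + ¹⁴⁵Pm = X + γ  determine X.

Sm-147

Conserve mass number: 2 + 145 = A + 0, so A = 147.
Conserve atomic number: 1 + 61 = Z + 0, so Z = 62.
Z = 62 is samarium, so the species is ¹⁴⁷Sm.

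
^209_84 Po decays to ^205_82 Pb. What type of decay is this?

ΔA = 205 − 209 = -4; ΔZ = 82 − 84 = -2.
A drops by 4 and Z drops by 2 — the signature of alpha emission.

alpha decay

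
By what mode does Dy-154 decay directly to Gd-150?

ΔA = 150 − 154 = -4; ΔZ = 64 − 66 = -2.
A drops by 4 and Z drops by 2 — the signature of alpha emission.

alpha decay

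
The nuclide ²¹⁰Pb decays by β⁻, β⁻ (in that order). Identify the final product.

Po-210

Start: (A, Z) = (210, 82).
After β⁻: (210, 83).
After β⁻: (210, 84).
Z = 84 is polonium.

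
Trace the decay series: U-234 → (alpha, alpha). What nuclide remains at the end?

Start: (A, Z) = (234, 92).
After α: (230, 90).
After α: (226, 88).
Z = 88 is radium.

Ra-226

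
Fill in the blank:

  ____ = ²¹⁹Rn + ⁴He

Ra-223

Conserve mass number: A = 219 + 4, so A = 223.
Conserve atomic number: Z = 86 + 2, so Z = 88.
Z = 88 is radium, so the species is ²²³Ra.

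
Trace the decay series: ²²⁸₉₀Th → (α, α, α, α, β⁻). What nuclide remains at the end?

Start: (A, Z) = (228, 90).
After α: (224, 88).
After α: (220, 86).
After α: (216, 84).
After α: (212, 82).
After β⁻: (212, 83).
Z = 83 is bismuth.

Bi-212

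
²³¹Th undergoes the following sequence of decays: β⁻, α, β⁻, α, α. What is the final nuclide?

Start: (A, Z) = (231, 90).
After β⁻: (231, 91).
After α: (227, 89).
After β⁻: (227, 90).
After α: (223, 88).
After α: (219, 86).
Z = 86 is radon.

Rn-219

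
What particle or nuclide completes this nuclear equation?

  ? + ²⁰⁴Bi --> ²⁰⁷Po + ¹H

alpha particle

Conserve mass number: A + 204 = 207 + 1, so A = 4.
Conserve atomic number: Z + 83 = 84 + 1, so Z = 2.
A = 4 and Z = 2 is ⁴He — an alpha particle.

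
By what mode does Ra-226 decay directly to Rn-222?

ΔA = 222 − 226 = -4; ΔZ = 86 − 88 = -2.
A drops by 4 and Z drops by 2 — the signature of alpha emission.

alpha decay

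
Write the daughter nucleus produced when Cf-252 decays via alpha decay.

Alpha decay: mass number changes by -4, atomic number by -2.
A: 252 − 4 = 248; Z: 98 − 2 = 96.
Z = 96 is curium, so the daughter is Cm-248.

Cm-248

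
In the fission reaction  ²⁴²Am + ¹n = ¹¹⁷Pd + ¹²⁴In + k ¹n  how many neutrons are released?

2

Conserve mass number: 243 = 117 + 124 + k, so k = 243 − 241 = 2.
Check atomic number: 95 = 46 + 49 + 0 = 95. ✓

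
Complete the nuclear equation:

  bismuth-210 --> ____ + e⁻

Conserve mass number: 210 = A + 0, so A = 210.
Conserve atomic number: 83 = Z − 1, so Z = 84.
Z = 84 is polonium, so the species is polonium-210.

Po-210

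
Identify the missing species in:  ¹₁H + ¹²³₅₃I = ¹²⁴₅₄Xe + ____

Conserve mass number: 1 + 123 = 124 + A, so A = 0.
Conserve atomic number: 1 + 53 = 54 + Z, so Z = 0.
A = 0 and Z = 0 is ⁰₀γ — a gamma ray.

gamma ray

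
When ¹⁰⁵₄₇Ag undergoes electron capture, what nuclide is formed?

Electron capture: mass number changes by +0, atomic number by -1.
A: 105 = 105; Z: 47 − 1 = 46.
Z = 46 is palladium, so the daughter is ¹⁰⁵₄₆Pd.

Pd-105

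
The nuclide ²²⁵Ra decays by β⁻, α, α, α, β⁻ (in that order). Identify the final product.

Start: (A, Z) = (225, 88).
After β⁻: (225, 89).
After α: (221, 87).
After α: (217, 85).
After α: (213, 83).
After β⁻: (213, 84).
Z = 84 is polonium.

Po-213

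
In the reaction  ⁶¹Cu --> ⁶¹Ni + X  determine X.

Conserve mass number: 61 = 61 + A, so A = 0.
Conserve atomic number: 29 = 28 + Z, so Z = 1.
A = 0 and Z = 1 is e⁺ — a positron.

positron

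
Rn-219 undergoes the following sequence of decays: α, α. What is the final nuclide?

Pb-211

Start: (A, Z) = (219, 86).
After α: (215, 84).
After α: (211, 82).
Z = 82 is lead.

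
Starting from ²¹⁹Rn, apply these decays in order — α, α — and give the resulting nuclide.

Start: (A, Z) = (219, 86).
After α: (215, 84).
After α: (211, 82).
Z = 82 is lead.

Pb-211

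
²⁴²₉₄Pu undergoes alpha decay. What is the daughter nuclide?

Alpha decay: mass number changes by -4, atomic number by -2.
A: 242 − 4 = 238; Z: 94 − 2 = 92.
Z = 92 is uranium, so the daughter is ²³⁸₉₂U.

U-238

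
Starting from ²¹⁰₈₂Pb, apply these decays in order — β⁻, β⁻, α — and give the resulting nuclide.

Start: (A, Z) = (210, 82).
After β⁻: (210, 83).
After β⁻: (210, 84).
After α: (206, 82).
Z = 82 is lead.

Pb-206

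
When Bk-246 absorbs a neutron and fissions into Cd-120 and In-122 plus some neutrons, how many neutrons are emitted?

Conserve mass number: 247 = 120 + 122 + k, so k = 247 − 242 = 5.
Check atomic number: 97 = 48 + 49 + 0 = 97. ✓

5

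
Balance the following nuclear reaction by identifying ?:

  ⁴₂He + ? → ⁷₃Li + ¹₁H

Conserve mass number: 4 + A = 7 + 1, so A = 4.
Conserve atomic number: 2 + Z = 3 + 1, so Z = 2.
A = 4 and Z = 2 is ⁴₂He — an alpha particle.

alpha particle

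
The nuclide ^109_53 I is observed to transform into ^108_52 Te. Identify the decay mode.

ΔA = 108 − 109 = -1; ΔZ = 52 − 53 = -1.
A drops by 1 and Z drops by 1 — a proton was emitted.

proton emission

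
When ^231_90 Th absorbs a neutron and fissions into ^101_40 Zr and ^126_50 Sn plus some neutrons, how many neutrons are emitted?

Conserve mass number: 232 = 101 + 126 + k, so k = 232 − 227 = 5.
Check atomic number: 90 = 40 + 50 + 0 = 90. ✓

5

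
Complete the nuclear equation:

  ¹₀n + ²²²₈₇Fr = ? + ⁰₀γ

Fr-223

Conserve mass number: 1 + 222 = A + 0, so A = 223.
Conserve atomic number: 0 + 87 = Z + 0, so Z = 87.
Z = 87 is francium, so the species is ²²³₈₇Fr.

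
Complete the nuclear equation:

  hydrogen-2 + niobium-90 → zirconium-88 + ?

alpha particle

Conserve mass number: 2 + 90 = 88 + A, so A = 4.
Conserve atomic number: 1 + 41 = 40 + Z, so Z = 2.
A = 4 and Z = 2 is helium-4 — an alpha particle.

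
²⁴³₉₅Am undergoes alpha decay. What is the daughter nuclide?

Np-239

Alpha decay: mass number changes by -4, atomic number by -2.
A: 243 − 4 = 239; Z: 95 − 2 = 93.
Z = 93 is neptunium, so the daughter is ²³⁹₉₃Np.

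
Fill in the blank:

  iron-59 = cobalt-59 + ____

Conserve mass number: 59 = 59 + A, so A = 0.
Conserve atomic number: 26 = 27 + Z, so Z = -1.
A = 0 and Z = -1 is e⁻ — a beta-minus particle.

beta-minus particle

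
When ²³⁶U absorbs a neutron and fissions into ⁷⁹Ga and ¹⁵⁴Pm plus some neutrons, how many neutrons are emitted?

4

Conserve mass number: 237 = 79 + 154 + k, so k = 237 − 233 = 4.
Check atomic number: 92 = 31 + 61 + 0 = 92. ✓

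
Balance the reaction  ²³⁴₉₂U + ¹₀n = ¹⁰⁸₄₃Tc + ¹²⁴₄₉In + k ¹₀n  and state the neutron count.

Conserve mass number: 235 = 108 + 124 + k, so k = 235 − 232 = 3.
Check atomic number: 92 = 43 + 49 + 0 = 92. ✓

3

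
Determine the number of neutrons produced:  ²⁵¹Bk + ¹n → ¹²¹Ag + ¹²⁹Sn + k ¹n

2

Conserve mass number: 252 = 121 + 129 + k, so k = 252 − 250 = 2.
Check atomic number: 97 = 47 + 50 + 0 = 97. ✓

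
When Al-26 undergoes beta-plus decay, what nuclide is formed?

Beta-plus decay: mass number changes by +0, atomic number by -1.
A: 26 = 26; Z: 13 − 1 = 12.
Z = 12 is magnesium, so the daughter is Mg-26.

Mg-26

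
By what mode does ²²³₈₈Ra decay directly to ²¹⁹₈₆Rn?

ΔA = 219 − 223 = -4; ΔZ = 86 − 88 = -2.
A drops by 4 and Z drops by 2 — the signature of alpha emission.

alpha decay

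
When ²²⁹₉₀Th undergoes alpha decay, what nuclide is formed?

Alpha decay: mass number changes by -4, atomic number by -2.
A: 229 − 4 = 225; Z: 90 − 2 = 88.
Z = 88 is radium, so the daughter is ²²⁵₈₈Ra.

Ra-225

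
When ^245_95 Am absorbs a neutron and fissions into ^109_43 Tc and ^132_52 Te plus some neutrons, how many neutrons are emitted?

Conserve mass number: 246 = 109 + 132 + k, so k = 246 − 241 = 5.
Check atomic number: 95 = 43 + 52 + 0 = 95. ✓

5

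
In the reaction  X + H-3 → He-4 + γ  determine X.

proton

Conserve mass number: A + 3 = 4 + 0, so A = 1.
Conserve atomic number: Z + 1 = 2 + 0, so Z = 1.
A = 1 and Z = 1 is H-1 — a proton.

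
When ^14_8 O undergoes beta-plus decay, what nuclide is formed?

Beta-plus decay: mass number changes by +0, atomic number by -1.
A: 14 = 14; Z: 8 − 1 = 7.
Z = 7 is nitrogen, so the daughter is ^14_7 N.

N-14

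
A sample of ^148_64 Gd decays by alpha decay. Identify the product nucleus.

Alpha decay: mass number changes by -4, atomic number by -2.
A: 148 − 4 = 144; Z: 64 − 2 = 62.
Z = 62 is samarium, so the daughter is ^144_62 Sm.

Sm-144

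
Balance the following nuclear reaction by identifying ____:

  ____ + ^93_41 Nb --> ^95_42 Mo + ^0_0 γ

Conserve mass number: A + 93 = 95 + 0, so A = 2.
Conserve atomic number: Z + 41 = 42 + 0, so Z = 1.
A = 2 and Z = 1 is ^2_1 H — a deuteron.

deuteron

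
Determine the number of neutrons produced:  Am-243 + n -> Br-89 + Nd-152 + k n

Conserve mass number: 244 = 89 + 152 + k, so k = 244 − 241 = 3.
Check atomic number: 95 = 35 + 60 + 0 = 95. ✓

3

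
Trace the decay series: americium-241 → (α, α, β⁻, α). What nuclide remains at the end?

Start: (A, Z) = (241, 95).
After α: (237, 93).
After α: (233, 91).
After β⁻: (233, 92).
After α: (229, 90).
Z = 90 is thorium.

Th-229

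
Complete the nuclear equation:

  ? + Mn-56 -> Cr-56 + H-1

neutron

Conserve mass number: A + 56 = 56 + 1, so A = 1.
Conserve atomic number: Z + 25 = 24 + 1, so Z = 0.
A = 1 and Z = 0 is n — a neutron.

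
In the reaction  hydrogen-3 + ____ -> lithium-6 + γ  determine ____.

He-3

Conserve mass number: 3 + A = 6 + 0, so A = 3.
Conserve atomic number: 1 + Z = 3 + 0, so Z = 2.
Z = 2 is helium, so the species is helium-3.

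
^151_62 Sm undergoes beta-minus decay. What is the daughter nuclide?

Eu-151

Beta-minus decay: mass number changes by +0, atomic number by +1.
A: 151 = 151; Z: 62 + 1 = 63.
Z = 63 is europium, so the daughter is ^151_63 Eu.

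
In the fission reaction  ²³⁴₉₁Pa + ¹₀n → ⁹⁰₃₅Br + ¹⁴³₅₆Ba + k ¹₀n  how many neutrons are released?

Conserve mass number: 235 = 90 + 143 + k, so k = 235 − 233 = 2.
Check atomic number: 91 = 35 + 56 + 0 = 91. ✓

2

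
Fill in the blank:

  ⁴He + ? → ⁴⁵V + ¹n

Sc-42

Conserve mass number: 4 + A = 45 + 1, so A = 42.
Conserve atomic number: 2 + Z = 23 + 0, so Z = 21.
Z = 21 is scandium, so the species is ⁴²Sc.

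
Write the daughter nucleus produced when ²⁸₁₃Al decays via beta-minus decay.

Beta-minus decay: mass number changes by +0, atomic number by +1.
A: 28 = 28; Z: 13 + 1 = 14.
Z = 14 is silicon, so the daughter is ²⁸₁₄Si.

Si-28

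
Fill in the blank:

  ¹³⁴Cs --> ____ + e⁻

Conserve mass number: 134 = A + 0, so A = 134.
Conserve atomic number: 55 = Z − 1, so Z = 56.
Z = 56 is barium, so the species is ¹³⁴Ba.

Ba-134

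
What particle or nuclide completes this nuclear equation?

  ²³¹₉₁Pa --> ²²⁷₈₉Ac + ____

Conserve mass number: 231 = 227 + A, so A = 4.
Conserve atomic number: 91 = 89 + Z, so Z = 2.
A = 4 and Z = 2 is ⁴₂He — an alpha particle.

alpha particle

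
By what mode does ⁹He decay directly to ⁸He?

neutron emission

ΔA = 8 − 9 = -1; ΔZ = 2 − 2 = +0.
A drops by 1 with Z unchanged — a neutron was emitted.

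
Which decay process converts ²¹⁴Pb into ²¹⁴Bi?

ΔA = 214 − 214 = 0; ΔZ = 83 − 82 = +1.
A is unchanged and Z rises by 1 — a neutron has become a proton (β⁻ decay).

beta-minus decay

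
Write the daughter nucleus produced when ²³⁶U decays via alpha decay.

Th-232

Alpha decay: mass number changes by -4, atomic number by -2.
A: 236 − 4 = 232; Z: 92 − 2 = 90.
Z = 90 is thorium, so the daughter is ²³²Th.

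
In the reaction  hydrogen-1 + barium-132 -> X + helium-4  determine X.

Conserve mass number: 1 + 132 = A + 4, so A = 129.
Conserve atomic number: 1 + 56 = Z + 2, so Z = 55.
Z = 55 is caesium, so the species is caesium-129.

Cs-129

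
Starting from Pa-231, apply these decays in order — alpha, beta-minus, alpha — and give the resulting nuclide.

Start: (A, Z) = (231, 91).
After α: (227, 89).
After β⁻: (227, 90).
After α: (223, 88).
Z = 88 is radium.

Ra-223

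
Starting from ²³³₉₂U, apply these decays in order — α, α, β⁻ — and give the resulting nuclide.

Ac-225

Start: (A, Z) = (233, 92).
After α: (229, 90).
After α: (225, 88).
After β⁻: (225, 89).
Z = 89 is actinium.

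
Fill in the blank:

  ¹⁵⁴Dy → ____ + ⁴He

Conserve mass number: 154 = A + 4, so A = 150.
Conserve atomic number: 66 = Z + 2, so Z = 64.
Z = 64 is gadolinium, so the species is ¹⁵⁰Gd.

Gd-150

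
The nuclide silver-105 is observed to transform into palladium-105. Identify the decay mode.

ΔA = 105 − 105 = 0; ΔZ = 46 − 47 = -1.
A is unchanged and Z drops by 1 — a proton has become a neutron (β⁺ emission or electron capture).

beta-plus decay or electron capture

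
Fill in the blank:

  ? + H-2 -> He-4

Conserve mass number: A + 2 = 4, so A = 2.
Conserve atomic number: Z + 1 = 2, so Z = 1.
A = 2 and Z = 1 is H-2 — a deuteron.

deuteron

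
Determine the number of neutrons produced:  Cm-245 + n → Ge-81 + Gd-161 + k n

4

Conserve mass number: 246 = 81 + 161 + k, so k = 246 − 242 = 4.
Check atomic number: 96 = 32 + 64 + 0 = 96. ✓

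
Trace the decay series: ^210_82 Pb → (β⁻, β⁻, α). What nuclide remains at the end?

Pb-206

Start: (A, Z) = (210, 82).
After β⁻: (210, 83).
After β⁻: (210, 84).
After α: (206, 82).
Z = 82 is lead.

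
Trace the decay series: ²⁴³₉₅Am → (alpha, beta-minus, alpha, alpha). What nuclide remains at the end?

Th-231

Start: (A, Z) = (243, 95).
After α: (239, 93).
After β⁻: (239, 94).
After α: (235, 92).
After α: (231, 90).
Z = 90 is thorium.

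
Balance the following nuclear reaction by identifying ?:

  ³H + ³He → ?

Conserve mass number: 3 + 3 = A, so A = 6.
Conserve atomic number: 1 + 2 = Z, so Z = 3.
Z = 3 is lithium, so the species is ⁶Li.

Li-6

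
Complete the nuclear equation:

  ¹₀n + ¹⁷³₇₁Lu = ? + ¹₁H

Conserve mass number: 1 + 173 = A + 1, so A = 173.
Conserve atomic number: 0 + 71 = Z + 1, so Z = 70.
Z = 70 is ytterbium, so the species is ¹⁷³₇₀Yb.

Yb-173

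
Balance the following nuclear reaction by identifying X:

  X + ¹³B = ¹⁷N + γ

alpha particle

Conserve mass number: A + 13 = 17 + 0, so A = 4.
Conserve atomic number: Z + 5 = 7 + 0, so Z = 2.
A = 4 and Z = 2 is ⁴He — an alpha particle.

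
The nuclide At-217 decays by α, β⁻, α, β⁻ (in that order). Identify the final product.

Bi-209

Start: (A, Z) = (217, 85).
After α: (213, 83).
After β⁻: (213, 84).
After α: (209, 82).
After β⁻: (209, 83).
Z = 83 is bismuth.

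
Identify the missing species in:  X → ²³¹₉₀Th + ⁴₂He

U-235

Conserve mass number: A = 231 + 4, so A = 235.
Conserve atomic number: Z = 90 + 2, so Z = 92.
Z = 92 is uranium, so the species is ²³⁵₉₂U.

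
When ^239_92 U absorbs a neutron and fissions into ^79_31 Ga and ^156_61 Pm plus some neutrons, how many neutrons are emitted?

Conserve mass number: 240 = 79 + 156 + k, so k = 240 − 235 = 5.
Check atomic number: 92 = 31 + 61 + 0 = 92. ✓

5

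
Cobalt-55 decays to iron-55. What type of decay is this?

ΔA = 55 − 55 = 0; ΔZ = 26 − 27 = -1.
A is unchanged and Z drops by 1 — a proton has become a neutron (β⁺ emission or electron capture).

beta-plus decay or electron capture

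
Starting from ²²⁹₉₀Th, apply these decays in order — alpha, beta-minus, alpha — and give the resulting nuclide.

Start: (A, Z) = (229, 90).
After α: (225, 88).
After β⁻: (225, 89).
After α: (221, 87).
Z = 87 is francium.

Fr-221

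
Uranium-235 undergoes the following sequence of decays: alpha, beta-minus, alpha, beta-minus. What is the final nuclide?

Start: (A, Z) = (235, 92).
After α: (231, 90).
After β⁻: (231, 91).
After α: (227, 89).
After β⁻: (227, 90).
Z = 90 is thorium.

Th-227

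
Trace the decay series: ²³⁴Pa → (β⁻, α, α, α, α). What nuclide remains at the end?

Po-218

Start: (A, Z) = (234, 91).
After β⁻: (234, 92).
After α: (230, 90).
After α: (226, 88).
After α: (222, 86).
After α: (218, 84).
Z = 84 is polonium.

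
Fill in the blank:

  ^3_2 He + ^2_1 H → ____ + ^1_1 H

He-4

Conserve mass number: 3 + 2 = A + 1, so A = 4.
Conserve atomic number: 2 + 1 = Z + 1, so Z = 2.
A = 4 and Z = 2 is ^4_2 He — an alpha particle.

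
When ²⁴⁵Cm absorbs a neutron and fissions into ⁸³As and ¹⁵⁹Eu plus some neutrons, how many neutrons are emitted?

4

Conserve mass number: 246 = 83 + 159 + k, so k = 246 − 242 = 4.
Check atomic number: 96 = 33 + 63 + 0 = 96. ✓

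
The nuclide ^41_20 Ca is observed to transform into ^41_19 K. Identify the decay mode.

beta-plus decay or electron capture

ΔA = 41 − 41 = 0; ΔZ = 19 − 20 = -1.
A is unchanged and Z drops by 1 — a proton has become a neutron (β⁺ emission or electron capture).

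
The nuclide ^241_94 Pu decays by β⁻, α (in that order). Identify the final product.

Np-237

Start: (A, Z) = (241, 94).
After β⁻: (241, 95).
After α: (237, 93).
Z = 93 is neptunium.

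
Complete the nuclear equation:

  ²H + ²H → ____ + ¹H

H-3

Conserve mass number: 2 + 2 = A + 1, so A = 3.
Conserve atomic number: 1 + 1 = Z + 1, so Z = 1.
A = 3 and Z = 1 is ³H — a triton.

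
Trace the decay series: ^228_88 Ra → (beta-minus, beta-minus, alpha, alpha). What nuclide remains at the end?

Start: (A, Z) = (228, 88).
After β⁻: (228, 89).
After β⁻: (228, 90).
After α: (224, 88).
After α: (220, 86).
Z = 86 is radon.

Rn-220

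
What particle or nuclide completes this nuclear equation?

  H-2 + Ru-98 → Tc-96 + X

alpha particle

Conserve mass number: 2 + 98 = 96 + A, so A = 4.
Conserve atomic number: 1 + 44 = 43 + Z, so Z = 2.
A = 4 and Z = 2 is He-4 — an alpha particle.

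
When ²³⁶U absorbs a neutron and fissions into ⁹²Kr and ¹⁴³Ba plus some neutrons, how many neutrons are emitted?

2

Conserve mass number: 237 = 92 + 143 + k, so k = 237 − 235 = 2.
Check atomic number: 92 = 36 + 56 + 0 = 92. ✓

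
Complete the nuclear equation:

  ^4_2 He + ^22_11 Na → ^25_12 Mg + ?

proton

Conserve mass number: 4 + 22 = 25 + A, so A = 1.
Conserve atomic number: 2 + 11 = 12 + Z, so Z = 1.
A = 1 and Z = 1 is ^1_1 H — a proton.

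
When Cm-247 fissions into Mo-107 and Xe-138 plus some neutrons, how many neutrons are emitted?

Conserve mass number: 247 = 107 + 138 + k, so k = 247 − 245 = 2.
Check atomic number: 96 = 42 + 54 + 0 = 96. ✓

2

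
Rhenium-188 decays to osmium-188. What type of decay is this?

beta-minus decay

ΔA = 188 − 188 = 0; ΔZ = 76 − 75 = +1.
A is unchanged and Z rises by 1 — a neutron has become a proton (β⁻ decay).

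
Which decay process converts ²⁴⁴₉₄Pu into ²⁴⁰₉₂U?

ΔA = 240 − 244 = -4; ΔZ = 92 − 94 = -2.
A drops by 4 and Z drops by 2 — the signature of alpha emission.

alpha decay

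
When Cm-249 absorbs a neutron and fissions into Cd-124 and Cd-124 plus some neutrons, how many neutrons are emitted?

2

Conserve mass number: 250 = 124 + 124 + k, so k = 250 − 248 = 2.
Check atomic number: 96 = 48 + 48 + 0 = 96. ✓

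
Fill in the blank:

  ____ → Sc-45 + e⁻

Ca-45

Conserve mass number: A = 45 + 0, so A = 45.
Conserve atomic number: Z = 21 − 1, so Z = 20.
Z = 20 is calcium, so the species is Ca-45.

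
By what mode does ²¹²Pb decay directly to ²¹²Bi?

ΔA = 212 − 212 = 0; ΔZ = 83 − 82 = +1.
A is unchanged and Z rises by 1 — a neutron has become a proton (β⁻ decay).

beta-minus decay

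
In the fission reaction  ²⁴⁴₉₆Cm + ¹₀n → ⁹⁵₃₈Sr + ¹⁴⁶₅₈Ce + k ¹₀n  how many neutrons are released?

Conserve mass number: 245 = 95 + 146 + k, so k = 245 − 241 = 4.
Check atomic number: 96 = 38 + 58 + 0 = 96. ✓

4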